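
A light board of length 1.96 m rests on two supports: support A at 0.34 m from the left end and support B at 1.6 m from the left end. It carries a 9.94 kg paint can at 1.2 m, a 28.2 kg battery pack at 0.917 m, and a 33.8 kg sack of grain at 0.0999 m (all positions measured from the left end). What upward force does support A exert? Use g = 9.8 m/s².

Choose support B as the axis so its reaction then has zero moment arm.
Paint can: 9.94 × 9.8 = 97.41 N down at 1.2 m → arm 0.4 m, τ = 97.41 × 0.4 = 38.96 N·m counterclockwise.
Battery pack: 28.2 × 9.8 = 276.4 N down at 0.917 m → arm 0.683 m, τ = 276.4 × 0.683 = 188.8 N·m counterclockwise.
Sack of grain: 33.8 × 9.8 = 331.2 N down at 0.0999 m → arm 1.5 m, τ = 331.2 × 1.5 = 496.8 N·m counterclockwise.
Net load moment about support B = 724.6 N·m counterclockwise.
Reaction R at support A is upward at 0.34 m, arm 1.26 m → moment R × 1.26 clockwise.
Balancing moments: R × 1.26 = 724.6, giving R = 575 N.

R_A ≈ 575 N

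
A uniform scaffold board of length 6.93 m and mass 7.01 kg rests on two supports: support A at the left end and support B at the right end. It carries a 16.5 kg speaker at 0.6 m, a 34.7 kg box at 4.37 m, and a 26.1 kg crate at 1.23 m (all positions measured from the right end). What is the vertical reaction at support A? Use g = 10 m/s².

Taking torques about support B:
Beam weight: 7.01 × 10 = 70.1 N down at 3.465 m → arm 3.465 m, τ = 70.1 × 3.465 = 242.9 N·m counterclockwise.
Speaker: 16.5 × 10 = 165 N down at 0.6 m → arm 0.6 m, τ = 165 × 0.6 = 99 N·m counterclockwise.
Box: 34.7 × 10 = 347 N down at 4.37 m → arm 4.37 m, τ = 347 × 4.37 = 1516 N·m counterclockwise.
Crate: 26.1 × 10 = 261 N down at 1.23 m → arm 1.23 m, τ = 261 × 1.23 = 321 N·m counterclockwise.
Net load moment about support B = 2179 N·m counterclockwise.
Reaction R at support A is upward at 6.93 m, arm 6.93 m → moment R × 6.93 clockwise.
For rotational equilibrium, R × 6.93 = 2179, so R = 314 N.

R_A ≈ 314 N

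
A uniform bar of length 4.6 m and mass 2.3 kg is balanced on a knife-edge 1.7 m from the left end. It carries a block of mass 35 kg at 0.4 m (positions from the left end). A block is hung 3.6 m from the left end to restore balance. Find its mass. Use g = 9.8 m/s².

m ≈ 23.2 kg

Choose the knife-edge (at 1.7 m from the left end) as the axis so the support reaction has zero arm there.
Beam weight: 2.3 × 9.8 = 22.54 N down at 2.3 m → arm 0.6 m, τ = 22.54 × 0.6 = 13.52 N·m clockwise.
Block: 35 × 9.8 = 343 N down at 0.4 m → arm 1.3 m, τ = 343 × 1.3 = 445.9 N·m counterclockwise.
Net moment of known loads = 432.4 N·m counterclockwise.
An unknown mass m at 3.6 m has arm 1.9 m; its moment is m·g·1.9 clockwise.
Balancing moments: m × 9.8 × 1.9 = 432.4, giving m = 432.4 / (9.8 × 1.9) = 23.2 kg.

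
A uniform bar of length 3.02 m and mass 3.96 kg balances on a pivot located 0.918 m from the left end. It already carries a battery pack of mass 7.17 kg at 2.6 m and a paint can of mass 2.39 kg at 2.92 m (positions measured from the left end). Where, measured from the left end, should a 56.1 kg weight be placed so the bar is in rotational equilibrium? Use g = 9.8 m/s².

About the pivot (at 0.918 m from the left end):
Beam weight: 3.96 × 9.8 = 38.81 N down at 1.51 m → arm 0.592 m, τ = 38.81 × 0.592 = 22.98 N·m clockwise.
Battery pack: 7.17 × 9.8 = 70.27 N down at 2.6 m → arm 1.682 m, τ = 70.27 × 1.682 = 118.2 N·m clockwise.
Paint can: 2.39 × 9.8 = 23.42 N down at 2.92 m → arm 2.002 m, τ = 23.42 × 2.002 = 46.89 N·m clockwise.
Net moment of existing loads = 188.1 N·m clockwise.
The weight weighs 56.1 × 9.8 = 549.8 N and must supply an equal counterclockwise moment, so its lever arm about the pivot is 188.1 / 549.8 = 0.342 m.
That puts it at 0.918 − 0.342 = 0.576 m from the left end.

x ≈ 0.576 m from the left end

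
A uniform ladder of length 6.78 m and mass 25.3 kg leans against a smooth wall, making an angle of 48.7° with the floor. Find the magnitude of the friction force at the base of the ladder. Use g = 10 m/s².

f ≈ 111 N

Take moments about the foot of the ladder.
Ladder weight 25.3×10 = 253 N acts at 3.39 m along the ladder; its horizontal arm is 3.39·cos48.7° = 2.237 m → τ = 566 N·m clockwise.
Wall normal N acts horizontally at the top; its moment arm is the height L sinθ = 6.78·sin48.7° = 5.094 m, counterclockwise.
For rotational equilibrium, N × 5.094 = 566, so N = 111 N.
ΣFx = 0: friction at the foot balances the wall's push, so f = N_wall = 111 N.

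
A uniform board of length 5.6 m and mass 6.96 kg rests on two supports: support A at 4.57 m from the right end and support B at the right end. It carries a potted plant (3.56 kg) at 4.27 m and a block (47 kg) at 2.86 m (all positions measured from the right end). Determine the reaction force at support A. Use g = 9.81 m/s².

R_A ≈ 363 N

Choose support B as the axis so its reaction then has zero moment arm.
Beam weight: 6.96 × 9.81 = 68.28 N down at 2.8 m → arm 2.8 m, τ = 68.28 × 2.8 = 191.2 N·m counterclockwise.
Potted plant: 3.56 × 9.81 = 34.92 N down at 4.27 m → arm 4.27 m, τ = 34.92 × 4.27 = 149.1 N·m counterclockwise.
Block: 47 × 9.81 = 461.1 N down at 2.86 m → arm 2.86 m, τ = 461.1 × 2.86 = 1319 N·m counterclockwise.
Net load moment about support B = 1659 N·m counterclockwise.
Reaction R at support A is upward at 4.57 m, arm 4.57 m → moment R × 4.57 clockwise.
Balancing moments: R × 4.57 = 1659, giving R = 363 N.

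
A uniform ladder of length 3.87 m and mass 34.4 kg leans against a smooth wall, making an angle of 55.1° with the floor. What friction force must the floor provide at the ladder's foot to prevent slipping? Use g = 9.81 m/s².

Take moments about the foot of the ladder.
Ladder weight 34.4×9.81 = 337.5 N acts at 1.935 m along the ladder; its horizontal arm is 1.935·cos55.1° = 1.107 m → τ = 373.6 N·m clockwise.
Wall normal N acts horizontally at the top; its moment arm is the height L sinθ = 3.87·sin55.1° = 3.174 m, counterclockwise.
Balancing moments: N × 3.174 = 373.6, giving N = 118 N.
ΣFx = 0: friction at the foot balances the wall's push, so f = N_wall = 118 N.

f ≈ 118 N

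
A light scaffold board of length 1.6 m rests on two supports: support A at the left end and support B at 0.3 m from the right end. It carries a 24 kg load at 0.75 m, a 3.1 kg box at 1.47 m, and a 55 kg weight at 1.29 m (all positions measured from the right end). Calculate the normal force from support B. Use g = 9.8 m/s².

About support A:
Load: 24 × 9.8 = 235.2 N down at 0.75 m → arm 0.85 m, τ = 235.2 × 0.85 = 199.9 N·m clockwise.
Box: 3.1 × 9.8 = 30.38 N down at 1.47 m → arm 0.13 m, τ = 30.38 × 0.13 = 3.949 N·m clockwise.
Weight: 55 × 9.8 = 539 N down at 1.29 m → arm 0.31 m, τ = 539 × 0.31 = 167.1 N·m clockwise.
Net load moment about support A = 370.9 N·m clockwise.
Reaction R at support B is upward at 0.3 m, arm 1.3 m → moment R × 1.3 counterclockwise.
Balancing moments: R × 1.3 = 370.9, giving R = 285 N.

R_B ≈ 285 N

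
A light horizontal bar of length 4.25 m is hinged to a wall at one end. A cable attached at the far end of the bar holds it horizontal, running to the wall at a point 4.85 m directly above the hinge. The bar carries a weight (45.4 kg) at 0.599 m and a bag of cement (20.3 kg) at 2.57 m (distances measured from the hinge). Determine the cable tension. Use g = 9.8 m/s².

Taking torques about the hinge:
Weight: 45.4 × 9.8 = 444.9 N down at 0.599 m → arm 0.599 m, τ = 444.9 × 0.599 = 266.5 N·m clockwise.
Bag of cement: 20.3 × 9.8 = 198.9 N down at 2.57 m → arm 2.57 m, τ = 198.9 × 2.57 = 511.2 N·m clockwise.
Total clockwise load moment = 777.7 N·m.
The cable tension T acts at 4.25 m; only its component perpendicular to the bar, T sinθ, produces torque. sinθ = h/√(h²+d²) = 4.85/√(4.85²+4.25²) = 0.7521.
For rotational equilibrium, T × 4.25 × 0.7521 = 777.7, so T = 777.7 / 3.196 = 243 N.

T ≈ 243 N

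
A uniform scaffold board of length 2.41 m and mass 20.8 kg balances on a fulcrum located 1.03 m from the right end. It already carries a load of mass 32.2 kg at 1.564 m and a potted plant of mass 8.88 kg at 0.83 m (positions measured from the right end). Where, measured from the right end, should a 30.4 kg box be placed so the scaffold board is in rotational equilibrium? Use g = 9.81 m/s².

Take moments about the fulcrum (at 1.03 m from the right end).
Beam weight: 20.8 × 9.81 = 204 N down at 1.205 m → arm 0.175 m, τ = 204 × 0.175 = 35.7 N·m counterclockwise.
Load: 32.2 × 9.81 = 315.9 N down at 1.564 m → arm 0.534 m, τ = 315.9 × 0.534 = 168.7 N·m counterclockwise.
Potted plant: 8.88 × 9.81 = 87.11 N down at 0.83 m → arm 0.2 m, τ = 87.11 × 0.2 = 17.42 N·m clockwise.
Net moment of existing loads = 187 N·m counterclockwise.
The box weighs 30.4 × 9.81 = 298.2 N and must supply an equal clockwise moment, so its lever arm about the fulcrum is 187 / 298.2 = 0.627 m.
That puts it at 1.03 − 0.627 = 0.403 m from the right end.

x ≈ 0.403 m from the right end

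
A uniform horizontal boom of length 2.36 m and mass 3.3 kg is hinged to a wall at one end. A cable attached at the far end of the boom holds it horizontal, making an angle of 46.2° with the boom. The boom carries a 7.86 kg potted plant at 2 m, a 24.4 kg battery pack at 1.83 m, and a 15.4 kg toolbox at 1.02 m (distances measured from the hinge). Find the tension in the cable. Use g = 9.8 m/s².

Take moments about the hinge.
Beam weight: 3.3 × 9.8 = 32.34 N down at 1.18 m → arm 1.18 m, τ = 32.34 × 1.18 = 38.16 N·m clockwise.
Potted plant: 7.86 × 9.8 = 77.03 N down at 2 m → arm 2 m, τ = 77.03 × 2 = 154.1 N·m clockwise.
Battery pack: 24.4 × 9.8 = 239.1 N down at 1.83 m → arm 1.83 m, τ = 239.1 × 1.83 = 437.6 N·m clockwise.
Toolbox: 15.4 × 9.8 = 150.9 N down at 1.02 m → arm 1.02 m, τ = 150.9 × 1.02 = 153.9 N·m clockwise.
Total clockwise load moment = 783.8 N·m.
The cable tension T acts at 2.36 m; only its component perpendicular to the boom, T sinθ, produces torque. sin 46.2° = 0.7218.
Στ = 0 ⇒ T × 2.36 × 0.7218 = 783.8 ⇒ T = 783.8 / 1.703 = 460 N.

T ≈ 460 N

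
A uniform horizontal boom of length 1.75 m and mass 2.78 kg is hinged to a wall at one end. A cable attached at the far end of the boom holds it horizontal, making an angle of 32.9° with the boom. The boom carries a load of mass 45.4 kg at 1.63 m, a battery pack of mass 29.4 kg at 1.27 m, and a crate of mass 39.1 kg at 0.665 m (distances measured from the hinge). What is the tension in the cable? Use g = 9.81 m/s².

Taking torques about the hinge:
Beam weight: 2.78 × 9.81 = 27.27 N down at 0.875 m → arm 0.875 m, τ = 27.27 × 0.875 = 23.86 N·m clockwise.
Load: 45.4 × 9.81 = 445.4 N down at 1.63 m → arm 1.63 m, τ = 445.4 × 1.63 = 726 N·m clockwise.
Battery pack: 29.4 × 9.81 = 288.4 N down at 1.27 m → arm 1.27 m, τ = 288.4 × 1.27 = 366.3 N·m clockwise.
Crate: 39.1 × 9.81 = 383.6 N down at 0.665 m → arm 0.665 m, τ = 383.6 × 0.665 = 255.1 N·m clockwise.
Total clockwise load moment = 1371 N·m.
The cable tension T acts at 1.75 m; only its component perpendicular to the boom, T sinθ, produces torque. sin 32.9° = 0.5432.
Setting net torque to zero: T × 1.75 × 0.5432 = 1371 → T = 1371 / 0.9506 = 1440 N.

T ≈ 1440 N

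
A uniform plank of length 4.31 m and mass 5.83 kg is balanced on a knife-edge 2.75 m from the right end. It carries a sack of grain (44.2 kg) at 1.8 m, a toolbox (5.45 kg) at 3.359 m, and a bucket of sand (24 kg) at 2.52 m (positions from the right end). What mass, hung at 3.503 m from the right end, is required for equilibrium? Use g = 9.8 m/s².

Take moments about the knife-edge (at 2.75 m from the right end).
Beam weight: 5.83 × 9.8 = 57.13 N down at 2.155 m → arm 0.595 m, τ = 57.13 × 0.595 = 33.99 N·m clockwise.
Sack of grain: 44.2 × 9.8 = 433.2 N down at 1.8 m → arm 0.95 m, τ = 433.2 × 0.95 = 411.5 N·m clockwise.
Toolbox: 5.45 × 9.8 = 53.41 N down at 3.359 m → arm 0.609 m, τ = 53.41 × 0.609 = 32.53 N·m counterclockwise.
Bucket of sand: 24 × 9.8 = 235.2 N down at 2.52 m → arm 0.23 m, τ = 235.2 × 0.23 = 54.1 N·m clockwise.
Net moment of known loads = 467.1 N·m clockwise.
An unknown mass m at 3.503 m has arm 0.753 m; its moment is m·g·0.753 counterclockwise.
For rotational equilibrium, m × 9.8 × 0.753 = 467.1, so m = 467.1 / (9.8 × 0.753) = 63.3 kg.

m ≈ 63.3 kg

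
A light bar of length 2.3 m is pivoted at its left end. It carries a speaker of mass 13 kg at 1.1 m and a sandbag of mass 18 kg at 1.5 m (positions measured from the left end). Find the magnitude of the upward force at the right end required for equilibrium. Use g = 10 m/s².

F ≈ 180 N

Choose the left end as the axis so the unknown pivot reaction has zero arm there.
Speaker: 13 × 10 = 130 N down at 1.1 m → arm 1.1 m, τ = 130 × 1.1 = 143 N·m clockwise.
Sandbag: 18 × 10 = 180 N down at 1.5 m → arm 1.5 m, τ = 180 × 1.5 = 270 N·m clockwise.
Net moment of the loads = 413 N·m clockwise.
The upward force F acts at the right end, arm 2.3 m, giving F × 2.3 counterclockwise.
Balancing moments: F × 2.3 = 413, giving F = 413 / 2.3 = 180 N.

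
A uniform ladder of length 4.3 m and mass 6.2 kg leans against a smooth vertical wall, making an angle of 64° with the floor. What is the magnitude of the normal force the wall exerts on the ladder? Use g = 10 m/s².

About the foot of the ladder:
Ladder weight 6.2×10 = 62 N acts at 2.15 m along the ladder; its horizontal arm is 2.15·cos64° = 0.9425 m → τ = 58.44 N·m clockwise.
Wall normal N acts horizontally at the top; its moment arm is the height L sinθ = 4.3·sin64° = 3.865 m, counterclockwise.
Setting net torque to zero: N × 3.865 = 58.44 → N = 15.1 N.

N_wall ≈ 15.1 N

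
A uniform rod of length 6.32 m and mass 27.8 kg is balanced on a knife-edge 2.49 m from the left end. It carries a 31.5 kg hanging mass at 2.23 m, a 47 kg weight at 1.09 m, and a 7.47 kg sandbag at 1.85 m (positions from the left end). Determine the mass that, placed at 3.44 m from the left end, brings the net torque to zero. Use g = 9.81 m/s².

Take moments about the knife-edge (at 2.49 m from the left end).
Beam weight: 27.8 × 9.81 = 272.7 N down at 3.16 m → arm 0.67 m, τ = 272.7 × 0.67 = 182.7 N·m clockwise.
Hanging mass: 31.5 × 9.81 = 309 N down at 2.23 m → arm 0.26 m, τ = 309 × 0.26 = 80.34 N·m counterclockwise.
Weight: 47 × 9.81 = 461.1 N down at 1.09 m → arm 1.4 m, τ = 461.1 × 1.4 = 645.5 N·m counterclockwise.
Sandbag: 7.47 × 9.81 = 73.28 N down at 1.85 m → arm 0.64 m, τ = 73.28 × 0.64 = 46.9 N·m counterclockwise.
Net moment of known loads = 590 N·m counterclockwise.
An unknown mass m at 3.44 m has arm 0.95 m; its moment is m·g·0.95 clockwise.
Setting net torque to zero: m × 9.81 × 0.95 = 590 → m = 590 / (9.81 × 0.95) = 63.3 kg.

m ≈ 63.3 kg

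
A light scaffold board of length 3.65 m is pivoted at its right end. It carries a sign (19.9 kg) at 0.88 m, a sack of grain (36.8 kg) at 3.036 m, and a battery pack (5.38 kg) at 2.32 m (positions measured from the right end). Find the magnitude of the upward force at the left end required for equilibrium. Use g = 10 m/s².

About the right end:
Sign: 19.9 × 10 = 199 N down at 0.88 m → arm 0.88 m, τ = 199 × 0.88 = 175.1 N·m counterclockwise.
Sack of grain: 36.8 × 10 = 368 N down at 3.036 m → arm 3.036 m, τ = 368 × 3.036 = 1117 N·m counterclockwise.
Battery pack: 5.38 × 10 = 53.8 N down at 2.32 m → arm 2.32 m, τ = 53.8 × 2.32 = 124.8 N·m counterclockwise.
Net moment of the loads = 1417 N·m counterclockwise.
The upward force F acts at the left end, arm 3.65 m, giving F × 3.65 clockwise.
Balancing moments: F × 3.65 = 1417, giving F = 1417 / 3.65 = 388 N.

F ≈ 388 N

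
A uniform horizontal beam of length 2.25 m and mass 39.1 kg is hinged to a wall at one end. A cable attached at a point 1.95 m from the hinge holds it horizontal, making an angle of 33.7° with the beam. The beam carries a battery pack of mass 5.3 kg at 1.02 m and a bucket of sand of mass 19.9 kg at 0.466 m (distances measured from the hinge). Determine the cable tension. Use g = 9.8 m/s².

T ≈ 531 N

Sum moments about the hinge (the unknown hinge reaction has zero arm there).
Beam weight: 39.1 × 9.8 = 383.2 N down at 1.125 m → arm 1.125 m, τ = 383.2 × 1.125 = 431.1 N·m clockwise.
Battery pack: 5.3 × 9.8 = 51.94 N down at 1.02 m → arm 1.02 m, τ = 51.94 × 1.02 = 52.98 N·m clockwise.
Bucket of sand: 19.9 × 9.8 = 195 N down at 0.466 m → arm 0.466 m, τ = 195 × 0.466 = 90.87 N·m clockwise.
Total clockwise load moment = 575 N·m.
The cable tension T acts at 1.95 m; only its component perpendicular to the beam, T sinθ, produces torque. sin 33.7° = 0.5548.
For rotational equilibrium, T × 1.95 × 0.5548 = 575, so T = 575 / 1.082 = 531 N.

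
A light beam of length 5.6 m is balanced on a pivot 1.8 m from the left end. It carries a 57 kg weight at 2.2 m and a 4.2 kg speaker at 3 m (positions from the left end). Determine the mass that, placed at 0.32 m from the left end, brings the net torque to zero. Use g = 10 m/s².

m ≈ 18.8 kg

Choose the pivot (at 1.8 m from the left end) as the axis so the support reaction has zero arm there.
Weight: 57 × 10 = 570 N down at 2.2 m → arm 0.4 m, τ = 570 × 0.4 = 228 N·m clockwise.
Speaker: 4.2 × 10 = 42 N down at 3 m → arm 1.2 m, τ = 42 × 1.2 = 50.4 N·m clockwise.
Net moment of known loads = 278.4 N·m clockwise.
An unknown mass m at 0.32 m has arm 1.48 m; its moment is m·g·1.48 counterclockwise.
Setting net torque to zero: m × 10 × 1.48 = 278.4 → m = 278.4 / (10 × 1.48) = 18.8 kg.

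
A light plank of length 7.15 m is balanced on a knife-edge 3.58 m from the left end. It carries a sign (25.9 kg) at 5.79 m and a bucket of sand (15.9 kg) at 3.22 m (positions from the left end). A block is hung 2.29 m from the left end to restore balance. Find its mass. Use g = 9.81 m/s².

Take moments about the knife-edge (at 3.58 m from the left end).
Sign: 25.9 × 9.81 = 254.1 N down at 5.79 m → arm 2.21 m, τ = 254.1 × 2.21 = 561.6 N·m clockwise.
Bucket of sand: 15.9 × 9.81 = 156 N down at 3.22 m → arm 0.36 m, τ = 156 × 0.36 = 56.16 N·m counterclockwise.
Net moment of known loads = 505.4 N·m clockwise.
An unknown mass m at 2.29 m has arm 1.29 m; its moment is m·g·1.29 counterclockwise.
Στ = 0 ⇒ m × 9.81 × 1.29 = 505.4 ⇒ m = 505.4 / (9.81 × 1.29) = 39.9 kg.

m ≈ 39.9 kg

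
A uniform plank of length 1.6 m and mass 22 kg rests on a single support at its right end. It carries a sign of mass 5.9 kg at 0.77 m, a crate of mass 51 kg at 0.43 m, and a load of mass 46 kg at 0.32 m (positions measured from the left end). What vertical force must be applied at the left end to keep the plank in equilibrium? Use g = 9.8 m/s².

About the right end:
Beam weight: 22 × 9.8 = 215.6 N down at 0.8 m → arm 0.8 m, τ = 215.6 × 0.8 = 172.5 N·m counterclockwise.
Sign: 5.9 × 9.8 = 57.82 N down at 0.77 m → arm 0.83 m, τ = 57.82 × 0.83 = 47.99 N·m counterclockwise.
Crate: 51 × 9.8 = 499.8 N down at 0.43 m → arm 1.17 m, τ = 499.8 × 1.17 = 584.8 N·m counterclockwise.
Load: 46 × 9.8 = 450.8 N down at 0.32 m → arm 1.28 m, τ = 450.8 × 1.28 = 577 N·m counterclockwise.
Net moment of the loads = 1382 N·m counterclockwise.
The upward force F acts at the left end, arm 1.6 m, giving F × 1.6 clockwise.
Στ = 0 ⇒ F × 1.6 = 1382 ⇒ F = 1382 / 1.6 = 864 N.

F ≈ 864 N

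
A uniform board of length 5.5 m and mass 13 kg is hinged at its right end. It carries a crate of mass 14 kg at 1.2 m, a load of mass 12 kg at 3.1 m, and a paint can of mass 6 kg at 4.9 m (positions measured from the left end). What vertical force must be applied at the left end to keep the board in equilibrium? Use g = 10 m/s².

F ≈ 233 N

Sum moments about the right end (the unknown pivot reaction has zero arm there).
Beam weight: 13 × 10 = 130 N down at 2.75 m → arm 2.75 m, τ = 130 × 2.75 = 357.5 N·m counterclockwise.
Crate: 14 × 10 = 140 N down at 1.2 m → arm 4.3 m, τ = 140 × 4.3 = 602 N·m counterclockwise.
Load: 12 × 10 = 120 N down at 3.1 m → arm 2.4 m, τ = 120 × 2.4 = 288 N·m counterclockwise.
Paint can: 6 × 10 = 60 N down at 4.9 m → arm 0.6 m, τ = 60 × 0.6 = 36 N·m counterclockwise.
Net moment of the loads = 1284 N·m counterclockwise.
The upward force F acts at the left end, arm 5.5 m, giving F × 5.5 clockwise.
Στ = 0 ⇒ F × 5.5 = 1284 ⇒ F = 1284 / 5.5 = 233 N.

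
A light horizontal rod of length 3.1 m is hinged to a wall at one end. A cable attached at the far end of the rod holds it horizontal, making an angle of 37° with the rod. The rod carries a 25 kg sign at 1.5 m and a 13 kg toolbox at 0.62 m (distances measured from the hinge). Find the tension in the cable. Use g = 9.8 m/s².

Taking torques about the hinge:
Sign: 25 × 9.8 = 245 N down at 1.5 m → arm 1.5 m, τ = 245 × 1.5 = 367.5 N·m clockwise.
Toolbox: 13 × 9.8 = 127.4 N down at 0.62 m → arm 0.62 m, τ = 127.4 × 0.62 = 78.99 N·m clockwise.
Total clockwise load moment = 446.5 N·m.
The cable tension T acts at 3.1 m; only its component perpendicular to the rod, T sinθ, produces torque. sin 37° = 0.6018.
Balancing moments: T × 3.1 × 0.6018 = 446.5, giving T = 446.5 / 1.866 = 239 N.

T ≈ 239 N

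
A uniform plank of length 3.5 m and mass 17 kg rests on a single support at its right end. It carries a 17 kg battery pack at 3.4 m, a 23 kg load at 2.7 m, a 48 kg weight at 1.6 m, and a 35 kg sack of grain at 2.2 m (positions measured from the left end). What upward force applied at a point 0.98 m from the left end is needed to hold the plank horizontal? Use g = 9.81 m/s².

F ≈ 726 N

Choose the right end as the axis so the unknown pivot reaction has zero arm there.
Beam weight: 17 × 9.81 = 166.8 N down at 1.75 m → arm 1.75 m, τ = 166.8 × 1.75 = 291.9 N·m counterclockwise.
Battery pack: 17 × 9.81 = 166.8 N down at 3.4 m → arm 0.1 m, τ = 166.8 × 0.1 = 16.68 N·m counterclockwise.
Load: 23 × 9.81 = 225.6 N down at 2.7 m → arm 0.8 m, τ = 225.6 × 0.8 = 180.5 N·m counterclockwise.
Weight: 48 × 9.81 = 470.9 N down at 1.6 m → arm 1.9 m, τ = 470.9 × 1.9 = 894.7 N·m counterclockwise.
Sack of grain: 35 × 9.81 = 343.4 N down at 2.2 m → arm 1.3 m, τ = 343.4 × 1.3 = 446.4 N·m counterclockwise.
Net moment of the loads = 1830 N·m counterclockwise.
The upward force F acts at a point 0.98 m from the left end, arm 2.52 m, giving F × 2.52 clockwise.
For rotational equilibrium, F × 2.52 = 1830, so F = 1830 / 2.52 = 726 N.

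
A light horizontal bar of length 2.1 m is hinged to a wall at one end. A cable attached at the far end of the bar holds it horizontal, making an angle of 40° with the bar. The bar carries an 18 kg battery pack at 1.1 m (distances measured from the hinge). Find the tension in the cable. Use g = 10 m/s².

T ≈ 147 N

Taking torques about the hinge:
Battery pack: 18 × 10 = 180 N down at 1.1 m → arm 1.1 m, τ = 180 × 1.1 = 198 N·m clockwise.
Total clockwise load moment = 198 N·m.
The cable tension T acts at 2.1 m; only its component perpendicular to the bar, T sinθ, produces torque. sin 40° = 0.6428.
For rotational equilibrium, T × 2.1 × 0.6428 = 198, so T = 198 / 1.35 = 147 N.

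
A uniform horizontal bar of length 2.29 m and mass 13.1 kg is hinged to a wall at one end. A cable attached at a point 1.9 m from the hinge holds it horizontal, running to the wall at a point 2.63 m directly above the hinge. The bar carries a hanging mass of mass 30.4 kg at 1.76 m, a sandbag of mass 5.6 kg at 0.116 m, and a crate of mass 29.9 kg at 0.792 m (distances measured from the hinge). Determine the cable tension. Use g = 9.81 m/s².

T ≈ 591 N

Sum moments about the hinge (the unknown hinge reaction has zero arm there).
Beam weight: 13.1 × 9.81 = 128.5 N down at 1.145 m → arm 1.145 m, τ = 128.5 × 1.145 = 147.1 N·m clockwise.
Hanging mass: 30.4 × 9.81 = 298.2 N down at 1.76 m → arm 1.76 m, τ = 298.2 × 1.76 = 524.8 N·m clockwise.
Sandbag: 5.6 × 9.81 = 54.94 N down at 0.116 m → arm 0.116 m, τ = 54.94 × 0.116 = 6.373 N·m clockwise.
Crate: 29.9 × 9.81 = 293.3 N down at 0.792 m → arm 0.792 m, τ = 293.3 × 0.792 = 232.3 N·m clockwise.
Total clockwise load moment = 910.6 N·m.
The cable tension T acts at 1.9 m; only its component perpendicular to the bar, T sinθ, produces torque. sinθ = h/√(h²+d²) = 2.63/√(2.63²+1.9²) = 0.8106.
Setting net torque to zero: T × 1.9 × 0.8106 = 910.6 → T = 910.6 / 1.54 = 591 N.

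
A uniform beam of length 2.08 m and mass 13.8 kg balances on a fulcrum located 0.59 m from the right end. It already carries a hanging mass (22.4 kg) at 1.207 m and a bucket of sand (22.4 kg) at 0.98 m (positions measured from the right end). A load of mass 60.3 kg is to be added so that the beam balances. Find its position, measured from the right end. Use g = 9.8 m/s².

x ≈ 0.113 m from the right end

Take moments about the fulcrum (at 0.59 m from the right end).
Beam weight: 13.8 × 9.8 = 135.2 N down at 1.04 m → arm 0.45 m, τ = 135.2 × 0.45 = 60.84 N·m counterclockwise.
Hanging mass: 22.4 × 9.8 = 219.5 N down at 1.207 m → arm 0.617 m, τ = 219.5 × 0.617 = 135.4 N·m counterclockwise.
Bucket of sand: 22.4 × 9.8 = 219.5 N down at 0.98 m → arm 0.39 m, τ = 219.5 × 0.39 = 85.61 N·m counterclockwise.
Net moment of existing loads = 281.9 N·m counterclockwise.
The load weighs 60.3 × 9.8 = 590.9 N and must supply an equal clockwise moment, so its lever arm about the fulcrum is 281.9 / 590.9 = 0.477 m.
That puts it at 0.59 − 0.477 = 0.113 m from the right end.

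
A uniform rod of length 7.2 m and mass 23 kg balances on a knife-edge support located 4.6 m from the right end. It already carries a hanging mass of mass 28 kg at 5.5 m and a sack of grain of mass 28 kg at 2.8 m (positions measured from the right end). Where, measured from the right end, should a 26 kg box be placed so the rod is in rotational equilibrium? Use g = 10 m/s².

About the knife-edge support (at 4.6 m from the right end):
Beam weight: 23 × 10 = 230 N down at 3.6 m → arm 1 m, τ = 230 × 1 = 230 N·m clockwise.
Hanging mass: 28 × 10 = 280 N down at 5.5 m → arm 0.9 m, τ = 280 × 0.9 = 252 N·m counterclockwise.
Sack of grain: 28 × 10 = 280 N down at 2.8 m → arm 1.8 m, τ = 280 × 1.8 = 504 N·m clockwise.
Net moment of existing loads = 482 N·m clockwise.
The box weighs 26 × 10 = 260 N and must supply an equal counterclockwise moment, so its lever arm about the knife-edge support is 482 / 260 = 1.85 m.
That puts it at 4.6 + 1.85 = 6.45 m from the right end.

x ≈ 6.45 m from the right end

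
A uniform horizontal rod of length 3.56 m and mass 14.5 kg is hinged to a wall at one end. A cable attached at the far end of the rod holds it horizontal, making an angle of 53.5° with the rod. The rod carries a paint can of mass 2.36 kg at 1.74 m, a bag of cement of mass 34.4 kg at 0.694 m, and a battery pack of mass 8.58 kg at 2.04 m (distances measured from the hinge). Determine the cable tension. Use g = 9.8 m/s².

T ≈ 244 N

Taking torques about the hinge:
Beam weight: 14.5 × 9.8 = 142.1 N down at 1.78 m → arm 1.78 m, τ = 142.1 × 1.78 = 252.9 N·m clockwise.
Paint can: 2.36 × 9.8 = 23.13 N down at 1.74 m → arm 1.74 m, τ = 23.13 × 1.74 = 40.25 N·m clockwise.
Bag of cement: 34.4 × 9.8 = 337.1 N down at 0.694 m → arm 0.694 m, τ = 337.1 × 0.694 = 233.9 N·m clockwise.
Battery pack: 8.58 × 9.8 = 84.08 N down at 2.04 m → arm 2.04 m, τ = 84.08 × 2.04 = 171.5 N·m clockwise.
Total clockwise load moment = 698.5 N·m.
The cable tension T acts at 3.56 m; only its component perpendicular to the rod, T sinθ, produces torque. sin 53.5° = 0.8039.
Balancing moments: T × 3.56 × 0.8039 = 698.5, giving T = 698.5 / 2.862 = 244 N.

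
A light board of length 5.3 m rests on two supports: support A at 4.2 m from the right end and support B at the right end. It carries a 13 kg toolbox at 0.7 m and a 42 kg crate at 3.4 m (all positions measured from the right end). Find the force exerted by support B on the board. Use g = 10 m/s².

R_B ≈ 188 N

Taking torques about support A:
Toolbox: 13 × 10 = 130 N down at 0.7 m → arm 3.5 m, τ = 130 × 3.5 = 455 N·m clockwise.
Crate: 42 × 10 = 420 N down at 3.4 m → arm 0.8 m, τ = 420 × 0.8 = 336 N·m clockwise.
Net load moment about support A = 791 N·m clockwise.
Reaction R at support B is upward at 0 m, arm 4.2 m → moment R × 4.2 counterclockwise.
For rotational equilibrium, R × 4.2 = 791, so R = 188 N.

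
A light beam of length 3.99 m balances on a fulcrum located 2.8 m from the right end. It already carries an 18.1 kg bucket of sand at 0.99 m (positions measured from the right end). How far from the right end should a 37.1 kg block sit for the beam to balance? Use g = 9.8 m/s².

Take moments about the fulcrum (at 2.8 m from the right end).
Bucket of sand: 18.1 × 9.8 = 177.4 N down at 0.99 m → arm 1.81 m, τ = 177.4 × 1.81 = 321.1 N·m clockwise.
Net moment of existing loads = 321.1 N·m clockwise.
The block weighs 37.1 × 9.8 = 363.6 N and must supply an equal counterclockwise moment, so its lever arm about the fulcrum is 321.1 / 363.6 = 0.883 m.
That puts it at 2.8 + 0.883 = 3.68 m from the right end.

x ≈ 3.68 m from the right end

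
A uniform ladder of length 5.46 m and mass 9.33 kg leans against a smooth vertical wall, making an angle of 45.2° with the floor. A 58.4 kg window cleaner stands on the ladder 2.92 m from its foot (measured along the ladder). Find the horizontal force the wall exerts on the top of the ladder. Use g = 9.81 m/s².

Choose the foot of the ladder as the axis so the floor normal and friction both act there and drop out.
Ladder weight 9.33×9.81 = 91.53 N acts at 2.73 m along the ladder; its horizontal arm is 2.73·cos45.2° = 1.924 m → τ = 176.1 N·m clockwise.
Window cleaner: 58.4×9.81 = 572.9 N at 2.92 m → arm 2.058 m → τ = 1179 N·m clockwise.
Wall normal N acts horizontally at the top; its moment arm is the height L sinθ = 5.46·sin45.2° = 3.874 m, counterclockwise.
Setting net torque to zero: N × 3.874 = 1355 → N = 350 N.

N_wall ≈ 350 N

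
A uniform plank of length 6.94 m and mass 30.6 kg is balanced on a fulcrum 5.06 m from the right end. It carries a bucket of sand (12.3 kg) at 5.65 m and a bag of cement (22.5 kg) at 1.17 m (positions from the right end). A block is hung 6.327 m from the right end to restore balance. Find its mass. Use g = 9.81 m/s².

m ≈ 102 kg

Sum moments about the fulcrum (at 5.06 m from the right end) (the support reaction has zero arm there).
Beam weight: 30.6 × 9.81 = 300.2 N down at 3.47 m → arm 1.59 m, τ = 300.2 × 1.59 = 477.3 N·m clockwise.
Bucket of sand: 12.3 × 9.81 = 120.7 N down at 5.65 m → arm 0.59 m, τ = 120.7 × 0.59 = 71.21 N·m counterclockwise.
Bag of cement: 22.5 × 9.81 = 220.7 N down at 1.17 m → arm 3.89 m, τ = 220.7 × 3.89 = 858.5 N·m clockwise.
Net moment of known loads = 1265 N·m clockwise.
An unknown mass m at 6.327 m has arm 1.267 m; its moment is m·g·1.267 counterclockwise.
Balancing moments: m × 9.81 × 1.267 = 1265, giving m = 1265 / (9.81 × 1.267) = 102 kg.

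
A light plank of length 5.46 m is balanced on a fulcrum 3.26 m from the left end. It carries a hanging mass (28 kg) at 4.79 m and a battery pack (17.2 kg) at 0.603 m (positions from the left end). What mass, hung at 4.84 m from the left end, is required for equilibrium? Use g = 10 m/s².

Choose the fulcrum (at 3.26 m from the left end) as the axis so the support reaction has zero arm there.
Hanging mass: 28 × 10 = 280 N down at 4.79 m → arm 1.53 m, τ = 280 × 1.53 = 428.4 N·m clockwise.
Battery pack: 17.2 × 10 = 172 N down at 0.603 m → arm 2.657 m, τ = 172 × 2.657 = 457 N·m counterclockwise.
Net moment of known loads = 28.6 N·m counterclockwise.
An unknown mass m at 4.84 m has arm 1.58 m; its moment is m·g·1.58 clockwise.
Στ = 0 ⇒ m × 10 × 1.58 = 28.6 ⇒ m = 28.6 / (10 × 1.58) = 1.81 kg.

m ≈ 1.81 kg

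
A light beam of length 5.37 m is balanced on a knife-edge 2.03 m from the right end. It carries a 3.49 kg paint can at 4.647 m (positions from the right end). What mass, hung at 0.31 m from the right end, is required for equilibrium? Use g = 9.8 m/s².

m ≈ 5.31 kg

Take moments about the knife-edge (at 2.03 m from the right end).
Paint can: 3.49 × 9.8 = 34.2 N down at 4.647 m → arm 2.617 m, τ = 34.2 × 2.617 = 89.5 N·m counterclockwise.
Net moment of known loads = 89.5 N·m counterclockwise.
An unknown mass m at 0.31 m has arm 1.72 m; its moment is m·g·1.72 clockwise.
Setting net torque to zero: m × 9.8 × 1.72 = 89.5 → m = 89.5 / (9.8 × 1.72) = 5.31 kg.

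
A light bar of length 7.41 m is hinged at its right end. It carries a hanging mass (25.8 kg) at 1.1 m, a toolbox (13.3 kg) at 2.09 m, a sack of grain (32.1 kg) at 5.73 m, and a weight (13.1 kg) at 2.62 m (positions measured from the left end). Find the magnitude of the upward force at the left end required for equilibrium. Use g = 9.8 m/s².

About the right end:
Hanging mass: 25.8 × 9.8 = 252.8 N down at 1.1 m → arm 6.31 m, τ = 252.8 × 6.31 = 1595 N·m counterclockwise.
Toolbox: 13.3 × 9.8 = 130.3 N down at 2.09 m → arm 5.32 m, τ = 130.3 × 5.32 = 693.2 N·m counterclockwise.
Sack of grain: 32.1 × 9.8 = 314.6 N down at 5.73 m → arm 1.68 m, τ = 314.6 × 1.68 = 528.5 N·m counterclockwise.
Weight: 13.1 × 9.8 = 128.4 N down at 2.62 m → arm 4.79 m, τ = 128.4 × 4.79 = 615 N·m counterclockwise.
Net moment of the loads = 3432 N·m counterclockwise.
The upward force F acts at the left end, arm 7.41 m, giving F × 7.41 clockwise.
Setting net torque to zero: F × 7.41 = 3432 → F = 3432 / 7.41 = 463 N.

F ≈ 463 N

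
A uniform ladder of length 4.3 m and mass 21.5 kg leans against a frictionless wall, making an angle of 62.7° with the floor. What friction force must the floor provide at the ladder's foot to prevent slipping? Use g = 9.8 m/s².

About the foot of the ladder:
Ladder weight 21.5×9.8 = 210.7 N acts at 2.15 m along the ladder; its horizontal arm is 2.15·cos62.7° = 0.9861 m → τ = 207.8 N·m clockwise.
Wall normal N acts horizontally at the top; its moment arm is the height L sinθ = 4.3·sin62.7° = 3.821 m, counterclockwise.
Balancing moments: N × 3.821 = 207.8, giving N = 54.4 N.
ΣFx = 0: friction at the foot balances the wall's push, so f = N_wall = 54.4 N.

f ≈ 54.4 N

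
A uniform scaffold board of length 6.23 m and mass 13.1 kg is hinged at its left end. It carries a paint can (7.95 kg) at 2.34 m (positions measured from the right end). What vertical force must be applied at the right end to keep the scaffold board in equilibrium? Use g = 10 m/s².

F ≈ 115 N

Sum moments about the left end (the unknown pivot reaction has zero arm there).
Beam weight: 13.1 × 10 = 131 N down at 3.115 m → arm 3.115 m, τ = 131 × 3.115 = 408.1 N·m clockwise.
Paint can: 7.95 × 10 = 79.5 N down at 2.34 m → arm 3.89 m, τ = 79.5 × 3.89 = 309.3 N·m clockwise.
Net moment of the loads = 717.4 N·m clockwise.
The upward force F acts at the right end, arm 6.23 m, giving F × 6.23 counterclockwise.
Setting net torque to zero: F × 6.23 = 717.4 → F = 717.4 / 6.23 = 115 N.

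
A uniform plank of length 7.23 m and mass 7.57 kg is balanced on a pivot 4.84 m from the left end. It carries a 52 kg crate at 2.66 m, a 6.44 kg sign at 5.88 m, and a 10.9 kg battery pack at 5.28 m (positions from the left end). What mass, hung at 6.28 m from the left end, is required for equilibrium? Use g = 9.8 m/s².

m ≈ 77.2 kg

Sum moments about the pivot (at 4.84 m from the left end) (the support reaction has zero arm there).
Beam weight: 7.57 × 9.8 = 74.19 N down at 3.615 m → arm 1.225 m, τ = 74.19 × 1.225 = 90.88 N·m counterclockwise.
Crate: 52 × 9.8 = 509.6 N down at 2.66 m → arm 2.18 m, τ = 509.6 × 2.18 = 1111 N·m counterclockwise.
Sign: 6.44 × 9.8 = 63.11 N down at 5.88 m → arm 1.04 m, τ = 63.11 × 1.04 = 65.63 N·m clockwise.
Battery pack: 10.9 × 9.8 = 106.8 N down at 5.28 m → arm 0.44 m, τ = 106.8 × 0.44 = 46.99 N·m clockwise.
Net moment of known loads = 1089 N·m counterclockwise.
An unknown mass m at 6.28 m has arm 1.44 m; its moment is m·g·1.44 clockwise.
For rotational equilibrium, m × 9.8 × 1.44 = 1089, so m = 1089 / (9.8 × 1.44) = 77.2 kg.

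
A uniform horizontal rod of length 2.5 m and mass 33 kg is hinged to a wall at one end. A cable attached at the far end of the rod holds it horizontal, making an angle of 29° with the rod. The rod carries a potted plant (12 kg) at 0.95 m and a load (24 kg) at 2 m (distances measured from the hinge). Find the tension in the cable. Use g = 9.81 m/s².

T ≈ 815 N

About the hinge:
Beam weight: 33 × 9.81 = 323.7 N down at 1.25 m → arm 1.25 m, τ = 323.7 × 1.25 = 404.6 N·m clockwise.
Potted plant: 12 × 9.81 = 117.7 N down at 0.95 m → arm 0.95 m, τ = 117.7 × 0.95 = 111.8 N·m clockwise.
Load: 24 × 9.81 = 235.4 N down at 2 m → arm 2 m, τ = 235.4 × 2 = 470.8 N·m clockwise.
Total clockwise load moment = 987.2 N·m.
The cable tension T acts at 2.5 m; only its component perpendicular to the rod, T sinθ, produces torque. sin 29° = 0.4848.
Στ = 0 ⇒ T × 2.5 × 0.4848 = 987.2 ⇒ T = 987.2 / 1.212 = 815 N.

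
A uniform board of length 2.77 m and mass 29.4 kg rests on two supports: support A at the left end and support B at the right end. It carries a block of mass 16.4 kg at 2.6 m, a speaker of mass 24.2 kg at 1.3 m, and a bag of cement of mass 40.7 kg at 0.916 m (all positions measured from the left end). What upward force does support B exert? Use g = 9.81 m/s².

Sum moments about support A (its reaction then has zero moment arm).
Beam weight: 29.4 × 9.81 = 288.4 N down at 1.385 m → arm 1.385 m, τ = 288.4 × 1.385 = 399.4 N·m clockwise.
Block: 16.4 × 9.81 = 160.9 N down at 2.6 m → arm 2.6 m, τ = 160.9 × 2.6 = 418.3 N·m clockwise.
Speaker: 24.2 × 9.81 = 237.4 N down at 1.3 m → arm 1.3 m, τ = 237.4 × 1.3 = 308.6 N·m clockwise.
Bag of cement: 40.7 × 9.81 = 399.3 N down at 0.916 m → arm 0.916 m, τ = 399.3 × 0.916 = 365.8 N·m clockwise.
Net load moment about support A = 1492 N·m clockwise.
Reaction R at support B is upward at 2.77 m, arm 2.77 m → moment R × 2.77 counterclockwise.
Balancing moments: R × 2.77 = 1492, giving R = 539 N.

R_B ≈ 539 N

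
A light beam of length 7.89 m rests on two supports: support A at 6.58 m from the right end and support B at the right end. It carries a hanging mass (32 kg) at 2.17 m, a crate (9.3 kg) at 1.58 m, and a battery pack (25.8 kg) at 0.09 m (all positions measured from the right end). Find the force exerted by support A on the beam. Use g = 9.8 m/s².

R_A ≈ 129 N

About support B:
Hanging mass: 32 × 9.8 = 313.6 N down at 2.17 m → arm 2.17 m, τ = 313.6 × 2.17 = 680.5 N·m counterclockwise.
Crate: 9.3 × 9.8 = 91.14 N down at 1.58 m → arm 1.58 m, τ = 91.14 × 1.58 = 144 N·m counterclockwise.
Battery pack: 25.8 × 9.8 = 252.8 N down at 0.09 m → arm 0.09 m, τ = 252.8 × 0.09 = 22.75 N·m counterclockwise.
Net load moment about support B = 847.2 N·m counterclockwise.
Reaction R at support A is upward at 6.58 m, arm 6.58 m → moment R × 6.58 clockwise.
Setting net torque to zero: R × 6.58 = 847.2 → R = 129 N.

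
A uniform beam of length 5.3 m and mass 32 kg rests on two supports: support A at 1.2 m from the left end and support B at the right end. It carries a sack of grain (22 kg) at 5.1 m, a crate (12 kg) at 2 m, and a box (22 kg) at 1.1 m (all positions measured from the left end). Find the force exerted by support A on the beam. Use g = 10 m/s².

Choose support B as the axis so its reaction then has zero moment arm.
Beam weight: 32 × 10 = 320 N down at 2.65 m → arm 2.65 m, τ = 320 × 2.65 = 848 N·m counterclockwise.
Sack of grain: 22 × 10 = 220 N down at 5.1 m → arm 0.2 m, τ = 220 × 0.2 = 44 N·m counterclockwise.
Crate: 12 × 10 = 120 N down at 2 m → arm 3.3 m, τ = 120 × 3.3 = 396 N·m counterclockwise.
Box: 22 × 10 = 220 N down at 1.1 m → arm 4.2 m, τ = 220 × 4.2 = 924 N·m counterclockwise.
Net load moment about support B = 2212 N·m counterclockwise.
Reaction R at support A is upward at 1.2 m, arm 4.1 m → moment R × 4.1 clockwise.
Στ = 0 ⇒ R × 4.1 = 2212 ⇒ R = 540 N.

R_A ≈ 540 N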